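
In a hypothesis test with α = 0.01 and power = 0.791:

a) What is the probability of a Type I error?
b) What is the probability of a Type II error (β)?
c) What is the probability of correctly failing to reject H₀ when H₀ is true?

a) Type I error probability = α = 0.01
b) Power = P(reject H₀ | H₁ true) = 1 - β = 0.791, so Type II error probability = β = 1 - Power = 0.209
c) P(fail to reject H₀ | H₀ true) = 1 - α = 0.99

Answer: a) 0.01, b) 0.209, c) 0.99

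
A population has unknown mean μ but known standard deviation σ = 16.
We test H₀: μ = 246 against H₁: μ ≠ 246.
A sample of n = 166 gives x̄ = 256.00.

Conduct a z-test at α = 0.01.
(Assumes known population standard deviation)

Standard error: SE = σ/√n = 16/√166 = 1.2418
z-statistic: z = (x̄ - μ₀)/SE = (256.00 - 246)/1.2418 = 8.0528
Critical value: ±2.576
p-value < 0.0001
Decision: reject H₀

Answer: z = 8.0528, reject H₀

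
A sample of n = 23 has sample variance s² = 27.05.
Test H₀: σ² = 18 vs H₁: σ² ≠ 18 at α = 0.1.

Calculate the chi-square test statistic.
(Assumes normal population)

df = n - 1 = 22
χ² = (n-1)s²/σ₀² = 22×27.05/18 = 33.0611
Critical values: χ²_{0.95,22} = 12.338, χ²_{0.05,22} = 33.924
Rejection region: χ² < 12.338 or χ² > 33.924
Decision: fail to reject H₀

Answer: χ² = 33.0611, fail to reject H₀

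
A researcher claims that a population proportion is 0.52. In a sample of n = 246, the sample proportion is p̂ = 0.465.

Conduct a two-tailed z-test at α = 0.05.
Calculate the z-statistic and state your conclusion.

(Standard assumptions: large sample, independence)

H₀: p = 0.52, H₁: p ≠ 0.52
Standard error: SE = √(p₀(1-p₀)/n) = √(0.52×0.48/246) = 0.031853
z-statistic: z = (p̂ - p₀)/SE = (0.465 - 0.52)/0.031853 = -1.7267
Critical value: z_0.025 = ±1.960
p-value = 0.0842
Decision: fail to reject H₀ at α = 0.05

Answer: z = -1.7267, fail to reject H₀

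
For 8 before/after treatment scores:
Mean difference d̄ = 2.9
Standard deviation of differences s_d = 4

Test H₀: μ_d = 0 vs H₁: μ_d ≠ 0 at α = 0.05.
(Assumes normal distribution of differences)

df = n - 1 = 7
SE = s_d/√n = 4/√8 = 1.4142
t = d̄/SE = 2.9/1.4142 = 2.0506
Critical value: t_{0.025,7} = ±2.365
p-value ≈ 0.0795
Decision: fail to reject H₀

Answer: t = 2.0506, fail to reject H₀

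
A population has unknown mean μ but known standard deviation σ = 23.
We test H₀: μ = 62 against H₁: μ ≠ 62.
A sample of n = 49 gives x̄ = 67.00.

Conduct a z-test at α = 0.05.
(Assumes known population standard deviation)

Answer: z = 1.5217, fail to reject H₀

Derivation:
Standard error: SE = σ/√n = 23/√49 = 3.2857
z-statistic: z = (x̄ - μ₀)/SE = (67.00 - 62)/3.2857 = 1.5217
Critical value: ±1.960
p-value = 0.1281
Decision: fail to reject H₀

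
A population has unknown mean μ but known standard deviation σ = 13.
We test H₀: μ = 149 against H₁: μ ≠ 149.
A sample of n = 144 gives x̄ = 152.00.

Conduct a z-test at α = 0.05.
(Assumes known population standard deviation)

Standard error: SE = σ/√n = 13/√144 = 1.0833
z-statistic: z = (x̄ - μ₀)/SE = (152.00 - 149)/1.0833 = 2.7693
Critical value: ±1.960
p-value = 0.0056
Decision: reject H₀

Answer: z = 2.7693, reject H₀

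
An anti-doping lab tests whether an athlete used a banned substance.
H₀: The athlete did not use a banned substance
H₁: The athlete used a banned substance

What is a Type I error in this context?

A Type I error (probability α) occurs when we reject a true H₀.
A Type II error (probability β) occurs when we fail to reject a false H₀.

Answer: Falsely accusing a clean athlete of doping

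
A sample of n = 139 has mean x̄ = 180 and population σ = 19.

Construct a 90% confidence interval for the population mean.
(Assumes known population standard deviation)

Answer: (177.3489, 182.6511)

Derivation:
Confidence level: 90%, α = 0.1
z_0.05 = 1.645
SE = σ/√n = 19/√139 = 1.6116
Margin of error = 1.645 × 1.6116 = 2.6511
CI: x̄ ± margin = 180 ± 2.6511
CI: (177.3489, 182.6511)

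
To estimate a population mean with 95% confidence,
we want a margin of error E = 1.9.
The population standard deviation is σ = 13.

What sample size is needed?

z_0.025 = 1.960
n = (z×σ/E)² = (1.960×13/1.9)²
n = 179.8422
Round up: n = 180

Answer: n = 180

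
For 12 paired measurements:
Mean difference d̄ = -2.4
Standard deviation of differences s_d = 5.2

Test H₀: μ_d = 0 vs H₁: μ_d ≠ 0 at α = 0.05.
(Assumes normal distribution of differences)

Answer: t = -1.5988, fail to reject H₀

Derivation:
df = n - 1 = 11
SE = s_d/√n = 5.2/√12 = 1.5011
t = d̄/SE = -2.4/1.5011 = -1.5988
Critical value: t_{0.025,11} = ±2.201
p-value ≈ 0.1382
Decision: fail to reject H₀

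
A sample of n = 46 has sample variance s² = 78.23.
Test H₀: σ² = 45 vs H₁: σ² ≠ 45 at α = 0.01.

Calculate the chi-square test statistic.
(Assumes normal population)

df = n - 1 = 45
χ² = (n-1)s²/σ₀² = 45×78.23/45 = 78.2300
Critical values: χ²_{0.995,45} = 24.311, χ²_{0.005,45} = 73.166
Rejection region: χ² < 24.311 or χ² > 73.166
Decision: reject H₀

Answer: χ² = 78.2300, reject H₀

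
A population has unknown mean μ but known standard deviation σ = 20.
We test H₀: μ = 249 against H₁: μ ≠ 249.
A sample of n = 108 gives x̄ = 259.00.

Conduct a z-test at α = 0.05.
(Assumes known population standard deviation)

Standard error: SE = σ/√n = 20/√108 = 1.9245
z-statistic: z = (x̄ - μ₀)/SE = (259.00 - 249)/1.9245 = 5.1962
Critical value: ±1.960
p-value < 0.0001
Decision: reject H₀

Answer: z = 5.1962, reject H₀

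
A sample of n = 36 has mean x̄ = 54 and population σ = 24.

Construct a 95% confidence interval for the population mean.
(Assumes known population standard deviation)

Answer: (46.1600, 61.8400)

Derivation:
Confidence level: 95%, α = 0.05
z_0.025 = 1.960
SE = σ/√n = 24/√36 = 4.0000
Margin of error = 1.960 × 4.0000 = 7.8400
CI: x̄ ± margin = 54 ± 7.8400
CI: (46.1600, 61.8400)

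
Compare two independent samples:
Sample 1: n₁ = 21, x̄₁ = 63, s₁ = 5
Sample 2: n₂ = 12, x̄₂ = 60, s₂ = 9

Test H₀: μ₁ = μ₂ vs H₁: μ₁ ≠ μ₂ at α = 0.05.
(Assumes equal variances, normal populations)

Answer: t = 1.2376, fail to reject H₀

Derivation:
Pooled variance: s²_p = [20×5² + 11×9²]/(31) = 44.8710
s_p = 6.6986
SE = s_p×√(1/n₁ + 1/n₂) = 6.6986×√(1/21 + 1/12) = 2.4240
t = (x̄₁ - x̄₂)/SE = (63 - 60)/2.4240 = 1.2376
df = 31, t-critical = ±2.040
Decision: fail to reject H₀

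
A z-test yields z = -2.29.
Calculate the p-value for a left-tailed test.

Answer: p-value ≈ 0.0110

Derivation:
For z = -2.29:
p = P(Z < -2.29) = Φ(-2.29) = 0.0110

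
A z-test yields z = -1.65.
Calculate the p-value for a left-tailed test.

Answer: p-value ≈ 0.0495

Derivation:
For z = -1.65:
p = P(Z < -1.65) = Φ(-1.65) = 0.0495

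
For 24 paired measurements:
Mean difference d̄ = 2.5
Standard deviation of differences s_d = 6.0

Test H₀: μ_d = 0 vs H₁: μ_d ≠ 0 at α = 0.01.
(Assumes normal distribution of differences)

Answer: t = 2.0413, fail to reject H₀

Derivation:
df = n - 1 = 23
SE = s_d/√n = 6.0/√24 = 1.2247
t = d̄/SE = 2.5/1.2247 = 2.0413
Critical value: t_{0.005,23} = ±2.807
p-value ≈ 0.0529
Decision: fail to reject H₀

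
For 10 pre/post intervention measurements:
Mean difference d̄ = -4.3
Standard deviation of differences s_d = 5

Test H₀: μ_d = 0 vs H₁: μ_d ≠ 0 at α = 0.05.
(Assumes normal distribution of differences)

Answer: t = -2.7196, reject H₀

Derivation:
df = n - 1 = 9
SE = s_d/√n = 5/√10 = 1.5811
t = d̄/SE = -4.3/1.5811 = -2.7196
Critical value: t_{0.025,9} = ±2.262
p-value ≈ 0.0236
Decision: reject H₀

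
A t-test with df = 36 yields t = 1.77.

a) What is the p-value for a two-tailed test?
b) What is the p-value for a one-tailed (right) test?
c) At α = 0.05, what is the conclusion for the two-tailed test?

Using t-distribution with df = 36:
a) Two-tailed: p = 2×P(T > 1.77) = 0.0852
b) One-tailed: p = P(T > 1.77) = 0.0426
c) 0.0852 ≥ 0.05, fail to reject H₀

Answer: a) 0.0852, b) 0.0426, c) fail to reject H₀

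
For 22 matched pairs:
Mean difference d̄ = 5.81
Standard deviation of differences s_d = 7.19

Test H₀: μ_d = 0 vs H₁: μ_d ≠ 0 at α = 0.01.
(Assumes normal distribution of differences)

Answer: t = 3.7902, reject H₀

Derivation:
df = n - 1 = 21
SE = s_d/√n = 7.19/√22 = 1.5329
t = d̄/SE = 5.81/1.5329 = 3.7902
Critical value: t_{0.005,21} = ±2.831
p-value ≈ 0.0011
Decision: reject H₀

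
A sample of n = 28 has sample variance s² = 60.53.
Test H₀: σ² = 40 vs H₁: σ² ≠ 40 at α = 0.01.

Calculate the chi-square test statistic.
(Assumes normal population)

Answer: χ² = 40.8577, fail to reject H₀

Derivation:
df = n - 1 = 27
χ² = (n-1)s²/σ₀² = 27×60.53/40 = 40.8577
Critical values: χ²_{0.995,27} = 11.808, χ²_{0.005,27} = 49.645
Rejection region: χ² < 11.808 or χ² > 49.645
Decision: fail to reject H₀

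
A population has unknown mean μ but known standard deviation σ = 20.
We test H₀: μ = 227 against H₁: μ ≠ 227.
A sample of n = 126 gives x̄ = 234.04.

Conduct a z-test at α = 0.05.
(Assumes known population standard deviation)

Answer: z = 3.9513, reject H₀

Derivation:
Standard error: SE = σ/√n = 20/√126 = 1.7817
z-statistic: z = (x̄ - μ₀)/SE = (234.04 - 227)/1.7817 = 3.9513
Critical value: ±1.960
p-value = 0.0001
Decision: reject H₀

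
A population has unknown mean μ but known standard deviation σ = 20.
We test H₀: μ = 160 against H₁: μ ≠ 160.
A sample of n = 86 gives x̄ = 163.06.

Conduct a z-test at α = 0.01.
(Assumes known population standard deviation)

Standard error: SE = σ/√n = 20/√86 = 2.1567
z-statistic: z = (x̄ - μ₀)/SE = (163.06 - 160)/2.1567 = 1.4188
Critical value: ±2.576
p-value = 0.1560
Decision: fail to reject H₀

Answer: z = 1.4188, fail to reject H₀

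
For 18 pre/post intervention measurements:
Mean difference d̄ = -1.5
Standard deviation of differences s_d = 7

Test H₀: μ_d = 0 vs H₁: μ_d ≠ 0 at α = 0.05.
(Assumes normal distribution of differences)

Answer: t = -0.9091, fail to reject H₀

Derivation:
df = n - 1 = 17
SE = s_d/√n = 7/√18 = 1.6499
t = d̄/SE = -1.5/1.6499 = -0.9091
Critical value: t_{0.025,17} = ±2.110
p-value ≈ 0.3760
Decision: fail to reject H₀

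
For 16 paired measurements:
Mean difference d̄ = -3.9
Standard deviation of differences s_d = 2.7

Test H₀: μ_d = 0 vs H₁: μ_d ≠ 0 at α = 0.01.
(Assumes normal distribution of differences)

Answer: t = -5.7778, reject H₀

Derivation:
df = n - 1 = 15
SE = s_d/√n = 2.7/√16 = 0.6750
t = d̄/SE = -3.9/0.6750 = -5.7778
Critical value: t_{0.005,15} = ±2.947
p-value < 0.0001
Decision: reject H₀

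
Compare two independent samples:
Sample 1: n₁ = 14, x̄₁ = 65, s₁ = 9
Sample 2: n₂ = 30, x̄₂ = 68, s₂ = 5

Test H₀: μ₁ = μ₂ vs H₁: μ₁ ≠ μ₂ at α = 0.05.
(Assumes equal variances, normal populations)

Pooled variance: s²_p = [13×9² + 29×5²]/(42) = 42.3333
s_p = 6.5064
SE = s_p×√(1/n₁ + 1/n₂) = 6.5064×√(1/14 + 1/30) = 2.1059
t = (x̄₁ - x̄₂)/SE = (65 - 68)/2.1059 = -1.4246
df = 42, t-critical = ±2.018
Decision: fail to reject H₀

Answer: t = -1.4246, fail to reject H₀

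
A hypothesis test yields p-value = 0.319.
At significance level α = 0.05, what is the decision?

Compare p-value to α:
0.319 ≥ 0.05
Decision: fail to reject H₀

Answer: fail to reject H₀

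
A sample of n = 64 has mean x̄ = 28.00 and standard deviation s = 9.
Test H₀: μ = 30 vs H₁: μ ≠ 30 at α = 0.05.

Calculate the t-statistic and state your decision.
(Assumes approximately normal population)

Answer: t = -1.7778, fail to reject H₀

Derivation:
df = n - 1 = 63
SE = s/√n = 9/√64 = 1.1250
t = (x̄ - μ₀)/SE = (28.00 - 30)/1.1250 = -1.7778
Critical value: t_{0.025,63} = ±1.998
p-value ≈ 0.0803
Decision: fail to reject H₀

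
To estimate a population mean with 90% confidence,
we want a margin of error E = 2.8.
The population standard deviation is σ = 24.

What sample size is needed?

z_0.05 = 1.645
n = (z×σ/E)² = (1.645×24/2.8)²
n = 198.8100
Round up: n = 199

Answer: n = 199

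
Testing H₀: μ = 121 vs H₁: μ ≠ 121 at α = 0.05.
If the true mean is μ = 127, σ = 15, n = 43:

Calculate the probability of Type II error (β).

Answer: β ≈ 0.2537

Derivation:
SE = σ/√n = 15/√43 = 2.2875
Critical values: μ₀ ± z_0.025×SE = 121 ± 1.960×2.2875
Acceptance region: (116.5165, 125.4835)
Under H₁ (μ = 127): z_high = (125.4835 - 127)/2.2875 = -0.6630, z_low = (116.5165 - 127)/2.2875 = -4.5830
β = P(not reject | H₁) = Φ(-0.6630) - Φ(-4.5830) ≈ 0.2537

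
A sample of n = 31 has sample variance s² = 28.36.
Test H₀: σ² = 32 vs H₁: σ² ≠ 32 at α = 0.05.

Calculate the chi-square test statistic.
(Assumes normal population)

Answer: χ² = 26.5875, fail to reject H₀

Derivation:
df = n - 1 = 30
χ² = (n-1)s²/σ₀² = 30×28.36/32 = 26.5875
Critical values: χ²_{0.975,30} = 16.791, χ²_{0.025,30} = 46.979
Rejection region: χ² < 16.791 or χ² > 46.979
Decision: fail to reject H₀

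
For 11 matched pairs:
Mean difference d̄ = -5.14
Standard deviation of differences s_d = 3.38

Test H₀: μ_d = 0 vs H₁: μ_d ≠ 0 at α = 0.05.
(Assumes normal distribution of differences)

df = n - 1 = 10
SE = s_d/√n = 3.38/√11 = 1.0191
t = d̄/SE = -5.14/1.0191 = -5.0437
Critical value: t_{0.025,10} = ±2.228
p-value ≈ 0.0005
Decision: reject H₀

Answer: t = -5.0437, reject H₀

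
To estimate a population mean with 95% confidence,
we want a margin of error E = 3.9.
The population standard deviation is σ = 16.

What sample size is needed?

Answer: n = 65

Derivation:
z_0.025 = 1.960
n = (z×σ/E)² = (1.960×16/3.9)²
n = 64.6581
Round up: n = 65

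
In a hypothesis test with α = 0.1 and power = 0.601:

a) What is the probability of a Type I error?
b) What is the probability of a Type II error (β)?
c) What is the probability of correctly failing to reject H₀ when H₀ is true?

a) Type I error probability = α = 0.1
b) Power = P(reject H₀ | H₁ true) = 1 - β = 0.601, so Type II error probability = β = 1 - Power = 0.399
c) P(fail to reject H₀ | H₀ true) = 1 - α = 0.9

Answer: a) 0.1, b) 0.399, c) 0.9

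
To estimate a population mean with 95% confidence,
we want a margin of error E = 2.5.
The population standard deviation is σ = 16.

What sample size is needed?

Answer: n = 158

Derivation:
z_0.025 = 1.960
n = (z×σ/E)² = (1.960×16/2.5)²
n = 157.3519
Round up: n = 158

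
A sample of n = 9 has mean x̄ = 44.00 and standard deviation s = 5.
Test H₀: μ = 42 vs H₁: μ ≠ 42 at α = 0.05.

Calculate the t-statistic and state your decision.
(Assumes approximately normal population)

Answer: t = 1.2000, fail to reject H₀

Derivation:
df = n - 1 = 8
SE = s/√n = 5/√9 = 1.6667
t = (x̄ - μ₀)/SE = (44.00 - 42)/1.6667 = 1.2000
Critical value: t_{0.025,8} = ±2.306
p-value ≈ 0.2645
Decision: fail to reject H₀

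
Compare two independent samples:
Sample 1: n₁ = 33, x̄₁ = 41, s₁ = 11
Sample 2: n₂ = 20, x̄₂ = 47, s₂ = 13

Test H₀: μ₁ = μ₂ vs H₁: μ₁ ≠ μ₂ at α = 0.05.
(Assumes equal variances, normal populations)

Answer: t = -1.7966, fail to reject H₀

Derivation:
Pooled variance: s²_p = [32×11² + 19×13²]/(51) = 138.8824
s_p = 11.7848
SE = s_p×√(1/n₁ + 1/n₂) = 11.7848×√(1/33 + 1/20) = 3.3396
t = (x̄₁ - x̄₂)/SE = (41 - 47)/3.3396 = -1.7966
df = 51, t-critical = ±2.008
Decision: fail to reject H₀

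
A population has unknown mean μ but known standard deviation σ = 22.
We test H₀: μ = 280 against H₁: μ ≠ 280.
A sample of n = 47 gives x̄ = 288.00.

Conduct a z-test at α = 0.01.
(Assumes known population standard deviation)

Answer: z = 2.4930, fail to reject H₀

Derivation:
Standard error: SE = σ/√n = 22/√47 = 3.2090
z-statistic: z = (x̄ - μ₀)/SE = (288.00 - 280)/3.2090 = 2.4930
Critical value: ±2.576
p-value = 0.0127
Decision: fail to reject H₀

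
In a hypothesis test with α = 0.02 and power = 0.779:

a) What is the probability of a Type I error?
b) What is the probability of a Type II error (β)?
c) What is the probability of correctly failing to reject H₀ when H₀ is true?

Answer: a) 0.02, b) 0.221, c) 0.98

Derivation:
a) Type I error probability = α = 0.02
b) Power = P(reject H₀ | H₁ true) = 1 - β = 0.779, so Type II error probability = β = 1 - Power = 0.221
c) P(fail to reject H₀ | H₀ true) = 1 - α = 0.98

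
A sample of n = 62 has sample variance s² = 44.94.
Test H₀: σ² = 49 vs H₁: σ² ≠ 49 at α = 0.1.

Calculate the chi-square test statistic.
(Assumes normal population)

df = n - 1 = 61
χ² = (n-1)s²/σ₀² = 61×44.94/49 = 55.9457
Critical values: χ²_{0.95,61} = 44.038, χ²_{0.05,61} = 80.232
Rejection region: χ² < 44.038 or χ² > 80.232
Decision: fail to reject H₀

Answer: χ² = 55.9457, fail to reject H₀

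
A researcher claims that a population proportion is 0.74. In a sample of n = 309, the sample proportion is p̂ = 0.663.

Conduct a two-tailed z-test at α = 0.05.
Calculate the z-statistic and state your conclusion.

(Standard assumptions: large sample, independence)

H₀: p = 0.74, H₁: p ≠ 0.74
Standard error: SE = √(p₀(1-p₀)/n) = √(0.74×0.26/309) = 0.024953
z-statistic: z = (p̂ - p₀)/SE = (0.663 - 0.74)/0.024953 = -3.0858
Critical value: z_0.025 = ±1.960
p-value = 0.0020
Decision: reject H₀ at α = 0.05

Answer: z = -3.0858, reject H₀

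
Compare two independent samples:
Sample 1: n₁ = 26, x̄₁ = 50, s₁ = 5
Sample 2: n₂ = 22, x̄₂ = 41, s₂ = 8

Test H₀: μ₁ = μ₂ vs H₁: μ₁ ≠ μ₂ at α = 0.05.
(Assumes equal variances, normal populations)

Answer: t = 4.7488, reject H₀

Derivation:
Pooled variance: s²_p = [25×5² + 21×8²]/(46) = 42.8043
s_p = 6.5425
SE = s_p×√(1/n₁ + 1/n₂) = 6.5425×√(1/26 + 1/22) = 1.8952
t = (x̄₁ - x̄₂)/SE = (50 - 41)/1.8952 = 4.7488
df = 46, t-critical = ±2.013
Decision: reject H₀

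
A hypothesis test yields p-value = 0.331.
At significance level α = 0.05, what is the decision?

Answer: fail to reject H₀

Derivation:
Compare p-value to α:
0.331 ≥ 0.05
Decision: fail to reject H₀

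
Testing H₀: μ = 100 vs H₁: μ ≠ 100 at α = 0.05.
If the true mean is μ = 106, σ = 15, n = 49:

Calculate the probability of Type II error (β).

Answer: β ≈ 0.2005

Derivation:
SE = σ/√n = 15/√49 = 2.1429
Critical values: μ₀ ± z_0.025×SE = 100 ± 1.960×2.1429
Acceptance region: (95.7999, 104.2001)
Under H₁ (μ = 106): z_high = (104.2001 - 106)/2.1429 = -0.8399, z_low = (95.7999 - 106)/2.1429 = -4.7600
β = P(not reject | H₁) = Φ(-0.8399) - Φ(-4.7600) ≈ 0.2005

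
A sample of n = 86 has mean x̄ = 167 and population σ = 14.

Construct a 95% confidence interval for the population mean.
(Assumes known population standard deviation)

Confidence level: 95%, α = 0.05
z_0.025 = 1.960
SE = σ/√n = 14/√86 = 1.5097
Margin of error = 1.960 × 1.5097 = 2.9590
CI: x̄ ± margin = 167 ± 2.9590
CI: (164.0410, 169.9590)

Answer: (164.0410, 169.9590)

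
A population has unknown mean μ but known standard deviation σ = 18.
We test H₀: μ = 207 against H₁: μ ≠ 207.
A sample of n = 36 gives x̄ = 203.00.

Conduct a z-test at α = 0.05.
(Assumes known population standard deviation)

Answer: z = -1.3333, fail to reject H₀

Derivation:
Standard error: SE = σ/√n = 18/√36 = 3.0000
z-statistic: z = (x̄ - μ₀)/SE = (203.00 - 207)/3.0000 = -1.3333
Critical value: ±1.960
p-value = 0.1824
Decision: fail to reject H₀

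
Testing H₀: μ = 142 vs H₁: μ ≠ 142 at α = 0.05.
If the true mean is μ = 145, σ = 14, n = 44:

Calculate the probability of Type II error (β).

SE = σ/√n = 14/√44 = 2.1106
Critical values: μ₀ ± z_0.025×SE = 142 ± 1.960×2.1106
Acceptance region: (137.8632, 146.1368)
Under H₁ (μ = 145): z_high = (146.1368 - 145)/2.1106 = 0.5386, z_low = (137.8632 - 145)/2.1106 = -3.3814
β = P(not reject | H₁) = Φ(0.5386) - Φ(-3.3814) ≈ 0.7046

Answer: β ≈ 0.7046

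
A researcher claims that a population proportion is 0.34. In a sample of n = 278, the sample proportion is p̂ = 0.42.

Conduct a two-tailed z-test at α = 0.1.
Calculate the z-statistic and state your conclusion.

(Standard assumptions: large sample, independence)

Answer: z = 2.8158, reject H₀

Derivation:
H₀: p = 0.34, H₁: p ≠ 0.34
Standard error: SE = √(p₀(1-p₀)/n) = √(0.34×0.66/278) = 0.028411
z-statistic: z = (p̂ - p₀)/SE = (0.42 - 0.34)/0.028411 = 2.8158
Critical value: z_0.05 = ±1.645
p-value = 0.0049
Decision: reject H₀ at α = 0.1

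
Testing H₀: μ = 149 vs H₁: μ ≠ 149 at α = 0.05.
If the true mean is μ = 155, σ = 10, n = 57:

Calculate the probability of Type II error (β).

SE = σ/√n = 10/√57 = 1.3245
Critical values: μ₀ ± z_0.025×SE = 149 ± 1.960×1.3245
Acceptance region: (146.4040, 151.5960)
Under H₁ (μ = 155): z_high = (151.5960 - 155)/1.3245 = -2.5700, z_low = (146.4040 - 155)/1.3245 = -6.4900
β = P(not reject | H₁) = Φ(-2.5700) - Φ(-6.4900) ≈ 0.0051

Answer: β ≈ 0.0051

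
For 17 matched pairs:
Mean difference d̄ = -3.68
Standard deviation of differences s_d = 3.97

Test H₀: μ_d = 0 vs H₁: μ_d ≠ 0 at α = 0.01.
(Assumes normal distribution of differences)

Answer: t = -3.8218, reject H₀

Derivation:
df = n - 1 = 16
SE = s_d/√n = 3.97/√17 = 0.9629
t = d̄/SE = -3.68/0.9629 = -3.8218
Critical value: t_{0.005,16} = ±2.921
p-value ≈ 0.0015
Decision: reject H₀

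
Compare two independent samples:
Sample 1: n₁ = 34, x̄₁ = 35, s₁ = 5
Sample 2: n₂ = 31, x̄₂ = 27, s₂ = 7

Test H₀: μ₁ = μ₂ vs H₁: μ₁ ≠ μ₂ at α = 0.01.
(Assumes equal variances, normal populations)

Pooled variance: s²_p = [33×5² + 30×7²]/(63) = 36.4286
s_p = 6.0356
SE = s_p×√(1/n₁ + 1/n₂) = 6.0356×√(1/34 + 1/31) = 1.4988
t = (x̄₁ - x̄₂)/SE = (35 - 27)/1.4988 = 5.3376
df = 63, t-critical = ±2.656
Decision: reject H₀

Answer: t = 5.3376, reject H₀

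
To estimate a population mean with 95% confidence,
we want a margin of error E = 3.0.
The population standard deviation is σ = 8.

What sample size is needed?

z_0.025 = 1.960
n = (z×σ/E)² = (1.960×8/3.0)²
n = 27.3180
Round up: n = 28

Answer: n = 28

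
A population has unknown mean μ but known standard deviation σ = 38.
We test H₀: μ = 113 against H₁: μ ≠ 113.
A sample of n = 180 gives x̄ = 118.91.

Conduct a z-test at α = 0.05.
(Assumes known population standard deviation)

Standard error: SE = σ/√n = 38/√180 = 2.8324
z-statistic: z = (x̄ - μ₀)/SE = (118.91 - 113)/2.8324 = 2.0866
Critical value: ±1.960
p-value = 0.0369
Decision: reject H₀

Answer: z = 2.0866, reject H₀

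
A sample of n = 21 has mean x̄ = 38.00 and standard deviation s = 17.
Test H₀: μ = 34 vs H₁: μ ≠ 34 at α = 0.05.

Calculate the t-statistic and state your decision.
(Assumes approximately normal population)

df = n - 1 = 20
SE = s/√n = 17/√21 = 3.7097
t = (x̄ - μ₀)/SE = (38.00 - 34)/3.7097 = 1.0783
Critical value: t_{0.025,20} = ±2.086
p-value ≈ 0.2937
Decision: fail to reject H₀

Answer: t = 1.0783, fail to reject H₀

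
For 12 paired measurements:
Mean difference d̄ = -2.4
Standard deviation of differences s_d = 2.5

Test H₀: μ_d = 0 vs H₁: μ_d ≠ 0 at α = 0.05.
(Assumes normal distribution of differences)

Answer: t = -3.3255, reject H₀

Derivation:
df = n - 1 = 11
SE = s_d/√n = 2.5/√12 = 0.7217
t = d̄/SE = -2.4/0.7217 = -3.3255
Critical value: t_{0.025,11} = ±2.201
p-value ≈ 0.0068
Decision: reject H₀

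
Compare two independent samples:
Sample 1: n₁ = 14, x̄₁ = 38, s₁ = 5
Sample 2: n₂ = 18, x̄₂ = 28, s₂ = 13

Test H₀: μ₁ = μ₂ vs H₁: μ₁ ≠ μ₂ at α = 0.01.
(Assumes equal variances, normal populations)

Pooled variance: s²_p = [13×5² + 17×13²]/(30) = 106.6000
s_p = 10.3247
SE = s_p×√(1/n₁ + 1/n₂) = 10.3247×√(1/14 + 1/18) = 3.6792
t = (x̄₁ - x̄₂)/SE = (38 - 28)/3.6792 = 2.7180
df = 30, t-critical = ±2.750
Decision: fail to reject H₀

Answer: t = 2.7180, fail to reject H₀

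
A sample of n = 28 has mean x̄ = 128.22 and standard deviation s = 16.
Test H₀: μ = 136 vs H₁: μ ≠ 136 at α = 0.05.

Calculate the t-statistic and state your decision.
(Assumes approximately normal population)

Answer: t = -2.5730, reject H₀

Derivation:
df = n - 1 = 27
SE = s/√n = 16/√28 = 3.0237
t = (x̄ - μ₀)/SE = (128.22 - 136)/3.0237 = -2.5730
Critical value: t_{0.025,27} = ±2.052
p-value ≈ 0.0159
Decision: reject H₀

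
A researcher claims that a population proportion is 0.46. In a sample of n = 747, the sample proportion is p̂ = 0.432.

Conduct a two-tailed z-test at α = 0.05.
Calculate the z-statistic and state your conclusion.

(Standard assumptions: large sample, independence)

H₀: p = 0.46, H₁: p ≠ 0.46
Standard error: SE = √(p₀(1-p₀)/n) = √(0.46×0.54/747) = 0.018235
z-statistic: z = (p̂ - p₀)/SE = (0.432 - 0.46)/0.018235 = -1.5355
Critical value: z_0.025 = ±1.960
p-value = 0.1247
Decision: fail to reject H₀ at α = 0.05

Answer: z = -1.5355, fail to reject H₀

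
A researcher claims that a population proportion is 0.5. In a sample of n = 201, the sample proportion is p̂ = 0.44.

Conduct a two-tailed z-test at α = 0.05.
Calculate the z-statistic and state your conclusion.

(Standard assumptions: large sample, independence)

Answer: z = -1.7013, fail to reject H₀

Derivation:
H₀: p = 0.5, H₁: p ≠ 0.5
Standard error: SE = √(p₀(1-p₀)/n) = √(0.5×0.5/201) = 0.035267
z-statistic: z = (p̂ - p₀)/SE = (0.44 - 0.5)/0.035267 = -1.7013
Critical value: z_0.025 = ±1.960
p-value = 0.0889
Decision: fail to reject H₀ at α = 0.05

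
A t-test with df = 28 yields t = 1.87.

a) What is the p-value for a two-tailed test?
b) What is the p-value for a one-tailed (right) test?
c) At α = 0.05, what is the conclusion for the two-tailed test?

Answer: a) 0.0720, b) 0.0360, c) fail to reject H₀

Derivation:
Using t-distribution with df = 28:
a) Two-tailed: p = 2×P(T > 1.87) = 0.0720
b) One-tailed: p = P(T > 1.87) = 0.0360
c) 0.0720 ≥ 0.05, fail to reject H₀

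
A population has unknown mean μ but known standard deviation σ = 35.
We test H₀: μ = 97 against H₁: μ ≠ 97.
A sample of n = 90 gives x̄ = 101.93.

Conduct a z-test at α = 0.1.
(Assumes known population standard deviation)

Answer: z = 1.3363, fail to reject H₀

Derivation:
Standard error: SE = σ/√n = 35/√90 = 3.6893
z-statistic: z = (x̄ - μ₀)/SE = (101.93 - 97)/3.6893 = 1.3363
Critical value: ±1.645
p-value = 0.1815
Decision: fail to reject H₀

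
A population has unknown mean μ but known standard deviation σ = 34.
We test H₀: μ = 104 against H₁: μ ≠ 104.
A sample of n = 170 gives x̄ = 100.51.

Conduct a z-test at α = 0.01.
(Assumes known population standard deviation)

Standard error: SE = σ/√n = 34/√170 = 2.6077
z-statistic: z = (x̄ - μ₀)/SE = (100.51 - 104)/2.6077 = -1.3383
Critical value: ±2.576
p-value = 0.1808
Decision: fail to reject H₀

Answer: z = -1.3383, fail to reject H₀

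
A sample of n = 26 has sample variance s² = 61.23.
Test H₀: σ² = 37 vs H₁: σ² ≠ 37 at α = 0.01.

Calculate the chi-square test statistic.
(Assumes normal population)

df = n - 1 = 25
χ² = (n-1)s²/σ₀² = 25×61.23/37 = 41.3716
Critical values: χ²_{0.995,25} = 10.520, χ²_{0.005,25} = 46.928
Rejection region: χ² < 10.520 or χ² > 46.928
Decision: fail to reject H₀

Answer: χ² = 41.3716, fail to reject H₀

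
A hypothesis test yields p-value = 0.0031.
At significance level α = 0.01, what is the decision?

Compare p-value to α:
0.0031 < 0.01
Decision: reject H₀

Answer: reject H₀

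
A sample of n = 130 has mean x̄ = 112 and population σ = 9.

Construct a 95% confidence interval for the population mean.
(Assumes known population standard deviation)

Answer: (110.4528, 113.5472)

Derivation:
Confidence level: 95%, α = 0.05
z_0.025 = 1.960
SE = σ/√n = 9/√130 = 0.7894
Margin of error = 1.960 × 0.7894 = 1.5472
CI: x̄ ± margin = 112 ± 1.5472
CI: (110.4528, 113.5472)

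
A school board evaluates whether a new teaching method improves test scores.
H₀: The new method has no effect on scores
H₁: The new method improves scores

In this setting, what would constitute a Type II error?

Type I error: rejecting H₀ when it is actually true (false positive).
Type II error: failing to reject H₀ when H₁ is actually true (false negative).

Answer: Failing to adopt an effective teaching method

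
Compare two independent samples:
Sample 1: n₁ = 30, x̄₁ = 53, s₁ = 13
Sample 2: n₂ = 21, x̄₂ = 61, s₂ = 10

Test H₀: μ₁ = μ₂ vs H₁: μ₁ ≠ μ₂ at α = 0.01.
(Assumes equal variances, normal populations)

Pooled variance: s²_p = [29×13² + 20×10²]/(49) = 140.8367
s_p = 11.8675
SE = s_p×√(1/n₁ + 1/n₂) = 11.8675×√(1/30 + 1/21) = 3.3766
t = (x̄₁ - x̄₂)/SE = (53 - 61)/3.3766 = -2.3692
df = 49, t-critical = ±2.680
Decision: fail to reject H₀

Answer: t = -2.3692, fail to reject H₀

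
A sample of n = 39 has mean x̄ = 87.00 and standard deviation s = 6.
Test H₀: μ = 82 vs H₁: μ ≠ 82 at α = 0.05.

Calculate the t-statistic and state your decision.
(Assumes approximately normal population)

df = n - 1 = 38
SE = s/√n = 6/√39 = 0.9608
t = (x̄ - μ₀)/SE = (87.00 - 82)/0.9608 = 5.2040
Critical value: t_{0.025,38} = ±2.024
p-value < 0.0001
Decision: reject H₀

Answer: t = 5.2040, reject H₀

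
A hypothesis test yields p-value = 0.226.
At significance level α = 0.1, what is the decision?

Answer: fail to reject H₀

Derivation:
Compare p-value to α:
0.226 ≥ 0.1
Decision: fail to reject H₀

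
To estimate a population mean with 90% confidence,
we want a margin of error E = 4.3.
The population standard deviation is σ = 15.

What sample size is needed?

z_0.05 = 1.645
n = (z×σ/E)² = (1.645×15/4.3)²
n = 32.9289
Round up: n = 33

Answer: n = 33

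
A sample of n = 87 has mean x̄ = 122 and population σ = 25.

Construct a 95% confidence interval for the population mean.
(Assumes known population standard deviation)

Answer: (116.7466, 127.2534)

Derivation:
Confidence level: 95%, α = 0.05
z_0.025 = 1.960
SE = σ/√n = 25/√87 = 2.6803
Margin of error = 1.960 × 2.6803 = 5.2534
CI: x̄ ± margin = 122 ± 5.2534
CI: (116.7466, 127.2534)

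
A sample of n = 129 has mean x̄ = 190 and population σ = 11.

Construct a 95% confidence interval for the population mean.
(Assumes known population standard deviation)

Confidence level: 95%, α = 0.05
z_0.025 = 1.960
SE = σ/√n = 11/√129 = 0.9685
Margin of error = 1.960 × 0.9685 = 1.8983
CI: x̄ ± margin = 190 ± 1.8983
CI: (188.1017, 191.8983)

Answer: (188.1017, 191.8983)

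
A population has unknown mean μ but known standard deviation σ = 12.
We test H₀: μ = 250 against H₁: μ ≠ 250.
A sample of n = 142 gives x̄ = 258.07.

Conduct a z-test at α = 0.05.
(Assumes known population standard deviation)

Standard error: SE = σ/√n = 12/√142 = 1.0070
z-statistic: z = (x̄ - μ₀)/SE = (258.07 - 250)/1.0070 = 8.0139
Critical value: ±1.960
p-value < 0.0001
Decision: reject H₀

Answer: z = 8.0139, reject H₀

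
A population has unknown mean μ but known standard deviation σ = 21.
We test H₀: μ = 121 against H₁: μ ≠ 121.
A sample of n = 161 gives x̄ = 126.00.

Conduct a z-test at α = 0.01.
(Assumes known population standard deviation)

Answer: z = 3.0211, reject H₀

Derivation:
Standard error: SE = σ/√n = 21/√161 = 1.6550
z-statistic: z = (x̄ - μ₀)/SE = (126.00 - 121)/1.6550 = 3.0211
Critical value: ±2.576
p-value = 0.0025
Decision: reject H₀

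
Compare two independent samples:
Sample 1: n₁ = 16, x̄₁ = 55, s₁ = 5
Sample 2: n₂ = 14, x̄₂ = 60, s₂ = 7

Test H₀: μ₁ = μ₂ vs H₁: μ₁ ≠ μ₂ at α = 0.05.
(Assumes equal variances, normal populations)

Pooled variance: s²_p = [15×5² + 13×7²]/(28) = 36.1429
s_p = 6.0119
SE = s_p×√(1/n₁ + 1/n₂) = 6.0119×√(1/16 + 1/14) = 2.2001
t = (x̄₁ - x̄₂)/SE = (55 - 60)/2.2001 = -2.2726
df = 28, t-critical = ±2.048
Decision: reject H₀

Answer: t = -2.2726, reject H₀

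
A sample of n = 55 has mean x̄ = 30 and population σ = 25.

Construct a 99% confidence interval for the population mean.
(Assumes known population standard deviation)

Answer: (21.3163, 38.6837)

Derivation:
Confidence level: 99%, α = 0.01
z_0.005 = 2.576
SE = σ/√n = 25/√55 = 3.3710
Margin of error = 2.576 × 3.3710 = 8.6837
CI: x̄ ± margin = 30 ± 8.6837
CI: (21.3163, 38.6837)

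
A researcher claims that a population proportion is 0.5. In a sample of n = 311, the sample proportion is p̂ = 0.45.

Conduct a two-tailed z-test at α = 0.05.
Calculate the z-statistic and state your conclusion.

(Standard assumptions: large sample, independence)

Answer: z = -1.7635, fail to reject H₀

Derivation:
H₀: p = 0.5, H₁: p ≠ 0.5
Standard error: SE = √(p₀(1-p₀)/n) = √(0.5×0.5/311) = 0.028352
z-statistic: z = (p̂ - p₀)/SE = (0.45 - 0.5)/0.028352 = -1.7635
Critical value: z_0.025 = ±1.960
p-value = 0.0778
Decision: fail to reject H₀ at α = 0.05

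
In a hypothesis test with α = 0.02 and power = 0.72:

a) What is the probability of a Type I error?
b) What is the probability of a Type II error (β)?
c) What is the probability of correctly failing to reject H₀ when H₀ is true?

Answer: a) 0.02, b) 0.28, c) 0.98

Derivation:
a) Type I error probability = α = 0.02
b) Power = P(reject H₀ | H₁ true) = 1 - β = 0.72, so Type II error probability = β = 1 - Power = 0.28
c) P(fail to reject H₀ | H₀ true) = 1 - α = 0.98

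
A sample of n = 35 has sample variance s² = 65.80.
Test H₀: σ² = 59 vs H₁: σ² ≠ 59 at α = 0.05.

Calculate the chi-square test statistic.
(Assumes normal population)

Answer: χ² = 37.9186, fail to reject H₀

Derivation:
df = n - 1 = 34
χ² = (n-1)s²/σ₀² = 34×65.80/59 = 37.9186
Critical values: χ²_{0.975,34} = 19.806, χ²_{0.025,34} = 51.966
Rejection region: χ² < 19.806 or χ² > 51.966
Decision: fail to reject H₀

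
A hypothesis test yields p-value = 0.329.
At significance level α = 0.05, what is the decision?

Compare p-value to α:
0.329 ≥ 0.05
Decision: fail to reject H₀

Answer: fail to reject H₀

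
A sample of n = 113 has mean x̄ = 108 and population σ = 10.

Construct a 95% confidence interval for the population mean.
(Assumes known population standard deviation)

Answer: (106.1562, 109.8438)

Derivation:
Confidence level: 95%, α = 0.05
z_0.025 = 1.960
SE = σ/√n = 10/√113 = 0.9407
Margin of error = 1.960 × 0.9407 = 1.8438
CI: x̄ ± margin = 108 ± 1.8438
CI: (106.1562, 109.8438)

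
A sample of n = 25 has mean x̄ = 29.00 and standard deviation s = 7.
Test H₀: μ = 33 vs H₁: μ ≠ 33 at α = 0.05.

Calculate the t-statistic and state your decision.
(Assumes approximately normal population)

Answer: t = -2.8571, reject H₀

Derivation:
df = n - 1 = 24
SE = s/√n = 7/√25 = 1.4000
t = (x̄ - μ₀)/SE = (29.00 - 33)/1.4000 = -2.8571
Critical value: t_{0.025,24} = ±2.064
p-value ≈ 0.0087
Decision: reject H₀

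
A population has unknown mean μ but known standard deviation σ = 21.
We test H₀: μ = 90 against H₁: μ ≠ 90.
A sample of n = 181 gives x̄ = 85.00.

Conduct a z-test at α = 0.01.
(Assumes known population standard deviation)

Answer: z = -3.2033, reject H₀

Derivation:
Standard error: SE = σ/√n = 21/√181 = 1.5609
z-statistic: z = (x̄ - μ₀)/SE = (85.00 - 90)/1.5609 = -3.2033
Critical value: ±2.576
p-value = 0.0014
Decision: reject H₀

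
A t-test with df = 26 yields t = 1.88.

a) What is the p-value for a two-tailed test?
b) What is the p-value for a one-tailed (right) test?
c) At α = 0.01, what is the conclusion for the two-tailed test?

Answer: a) 0.0714, b) 0.0357, c) fail to reject H₀

Derivation:
Using t-distribution with df = 26:
a) Two-tailed: p = 2×P(T > 1.88) = 0.0714
b) One-tailed: p = P(T > 1.88) = 0.0357
c) 0.0714 ≥ 0.01, fail to reject H₀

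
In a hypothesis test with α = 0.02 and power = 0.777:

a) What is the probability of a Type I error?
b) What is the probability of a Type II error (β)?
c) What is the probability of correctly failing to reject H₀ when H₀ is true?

a) Type I error probability = α = 0.02
b) Power = P(reject H₀ | H₁ true) = 1 - β = 0.777, so Type II error probability = β = 1 - Power = 0.223
c) P(fail to reject H₀ | H₀ true) = 1 - α = 0.98

Answer: a) 0.02, b) 0.223, c) 0.98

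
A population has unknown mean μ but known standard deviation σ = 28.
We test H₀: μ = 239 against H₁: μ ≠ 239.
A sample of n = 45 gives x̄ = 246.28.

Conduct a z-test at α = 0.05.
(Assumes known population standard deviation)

Standard error: SE = σ/√n = 28/√45 = 4.1740
z-statistic: z = (x̄ - μ₀)/SE = (246.28 - 239)/4.1740 = 1.7441
Critical value: ±1.960
p-value = 0.0811
Decision: fail to reject H₀

Answer: z = 1.7441, fail to reject H₀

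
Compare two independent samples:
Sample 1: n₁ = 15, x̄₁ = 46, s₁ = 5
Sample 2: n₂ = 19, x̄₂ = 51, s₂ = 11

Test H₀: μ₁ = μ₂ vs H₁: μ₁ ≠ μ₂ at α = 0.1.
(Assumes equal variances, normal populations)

Pooled variance: s²_p = [14×5² + 18×11²]/(32) = 79.0000
s_p = 8.8882
SE = s_p×√(1/n₁ + 1/n₂) = 8.8882×√(1/15 + 1/19) = 3.0699
t = (x̄₁ - x̄₂)/SE = (46 - 51)/3.0699 = -1.6287
df = 32, t-critical = ±1.694
Decision: fail to reject H₀

Answer: t = -1.6287, fail to reject H₀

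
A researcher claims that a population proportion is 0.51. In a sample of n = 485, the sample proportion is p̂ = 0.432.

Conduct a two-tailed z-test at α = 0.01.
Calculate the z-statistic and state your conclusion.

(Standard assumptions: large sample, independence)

Answer: z = -3.4363, reject H₀

Derivation:
H₀: p = 0.51, H₁: p ≠ 0.51
Standard error: SE = √(p₀(1-p₀)/n) = √(0.51×0.49/485) = 0.022699
z-statistic: z = (p̂ - p₀)/SE = (0.432 - 0.51)/0.022699 = -3.4363
Critical value: z_0.005 = ±2.576
p-value = 0.0006
Decision: reject H₀ at α = 0.01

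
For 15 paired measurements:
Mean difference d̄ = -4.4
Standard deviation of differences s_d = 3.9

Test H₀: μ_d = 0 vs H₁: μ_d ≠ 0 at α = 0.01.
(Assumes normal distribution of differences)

Answer: t = -4.3694, reject H₀

Derivation:
df = n - 1 = 14
SE = s_d/√n = 3.9/√15 = 1.0070
t = d̄/SE = -4.4/1.0070 = -4.3694
Critical value: t_{0.005,14} = ±2.977
p-value ≈ 0.0006
Decision: reject H₀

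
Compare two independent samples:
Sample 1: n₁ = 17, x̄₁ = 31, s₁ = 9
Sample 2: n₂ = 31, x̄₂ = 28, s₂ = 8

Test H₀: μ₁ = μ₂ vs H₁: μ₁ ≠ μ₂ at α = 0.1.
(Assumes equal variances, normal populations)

Answer: t = 1.1889, fail to reject H₀

Derivation:
Pooled variance: s²_p = [16×9² + 30×8²]/(46) = 69.9130
s_p = 8.3614
SE = s_p×√(1/n₁ + 1/n₂) = 8.3614×√(1/17 + 1/31) = 2.5234
t = (x̄₁ - x̄₂)/SE = (31 - 28)/2.5234 = 1.1889
df = 46, t-critical = ±1.679
Decision: fail to reject H₀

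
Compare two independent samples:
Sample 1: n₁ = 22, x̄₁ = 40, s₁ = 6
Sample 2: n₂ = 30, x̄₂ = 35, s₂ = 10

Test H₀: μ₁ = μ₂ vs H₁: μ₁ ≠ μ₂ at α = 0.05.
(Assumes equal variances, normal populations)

Pooled variance: s²_p = [21×6² + 29×10²]/(50) = 73.1200
s_p = 8.5510
SE = s_p×√(1/n₁ + 1/n₂) = 8.5510×√(1/22 + 1/30) = 2.4002
t = (x̄₁ - x̄₂)/SE = (40 - 35)/2.4002 = 2.0832
df = 50, t-critical = ±2.009
Decision: reject H₀

Answer: t = 2.0832, reject H₀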